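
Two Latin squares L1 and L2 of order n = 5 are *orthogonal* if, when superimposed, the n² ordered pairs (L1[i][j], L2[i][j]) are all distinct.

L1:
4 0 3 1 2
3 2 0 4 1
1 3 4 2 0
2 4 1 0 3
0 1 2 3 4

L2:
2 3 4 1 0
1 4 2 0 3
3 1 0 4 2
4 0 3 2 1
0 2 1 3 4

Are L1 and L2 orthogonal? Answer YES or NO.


Form the n² = 25 superimposed pairs (L1[i][j], L2[i][j]), row by row (rows and columns indexed from 0):
row 0: (4,2) (0,3) (3,4) (1,1) (2,0)
row 1: (3,1) (2,4) (0,2) (4,0) (1,3)
row 2: (1,3) (3,1) (4,0) (2,4) (0,2)
row 3: (2,4) (4,0) (1,3) (0,2) (3,1)
row 4: (0,0) (1,2) (2,1) (3,3) (4,4)
Orthogonality requires all 25 pairs distinct.
But the pair (1,3) repeats: cell (1,4) has L1 = 1, L2 = 3, and cell (2,0) has L1 = 1, L2 = 3.
A repeated pair means some other pair never occurs (only 15 distinct pairs out of 25), so the squares are not orthogonal.
Conclusion: NO.

NO


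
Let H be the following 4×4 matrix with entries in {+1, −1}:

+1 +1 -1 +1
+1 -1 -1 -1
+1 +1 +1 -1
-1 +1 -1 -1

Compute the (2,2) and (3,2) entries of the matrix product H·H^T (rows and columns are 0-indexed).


Row 2 of H: [1, 1, 1, -1].
Row 3 of H: [-1, 1, -1, -1].
(H·H^T)[2][2] = Σ_j H[2][j]·H[2][j] = (1)² + (1)² + (1)² + (-1)² = 1 + 1 + 1 + 1 = 4.
(H·H^T)[3][2] = Σ_j H[3][j]·H[2][j] = (-1)·(1) + (1)·(1) + (-1)·(1) + (-1)·(-1) = -1 + 1 + -1 + 1 = 0.
So rows 3 and 2 are orthogonal; the diagonal entry equals n = 4.

(2,2) entry = 4; (3,2) entry = 0.


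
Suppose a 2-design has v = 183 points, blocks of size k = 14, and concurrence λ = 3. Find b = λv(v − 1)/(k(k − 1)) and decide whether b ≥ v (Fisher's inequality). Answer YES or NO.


r = λ(v − 1)/(k − 1) = 3·182/13 = 42.
b = vr/k = 183·42/14 = 549.
Fisher's inequality: b ≥ v ⇔ 549 ≥ 183? YES.

YES


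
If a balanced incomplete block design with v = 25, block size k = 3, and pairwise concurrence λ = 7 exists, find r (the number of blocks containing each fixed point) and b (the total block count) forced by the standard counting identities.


Any 2-(v, k, λ) BIBD satisfies two necessary conditions:
  (i)  Each point sits in r blocks, and counting incidences through any fixed point gives r(k − 1) = λ(v − 1), so r = λ(v − 1)/(k − 1).
  (ii) Total incidences bk = vr, so b = vr/k.
Step 1: r = λ(v − 1)/(k − 1) = 7·(25 − 1)/(3 − 1) = 7·24/2 = 168/2 = 84.
Step 2: b = vr/k = 25·84/3 = 2100/3 = 700.
Check integrality: r = 84 ∈ Z ✓, b = 700 ∈ Z ✓.
(These identities are necessary conditions: they determine r and b for any design with these parameters, but do not by themselves prove that one exists.)

r = 84, b = 700.


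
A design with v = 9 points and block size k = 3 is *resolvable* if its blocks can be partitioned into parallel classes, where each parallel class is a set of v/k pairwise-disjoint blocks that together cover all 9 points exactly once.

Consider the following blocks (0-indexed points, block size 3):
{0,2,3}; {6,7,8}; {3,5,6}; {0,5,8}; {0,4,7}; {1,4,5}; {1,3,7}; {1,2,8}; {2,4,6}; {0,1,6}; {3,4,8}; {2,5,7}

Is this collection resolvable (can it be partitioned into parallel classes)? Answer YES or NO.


v = 9, block size k = 3, number of blocks = 12.
For resolvability, blocks must partition into parallel classes of size v/k = 3.
Total blocks must therefore be a multiple of 3: 12 = 3·4 + 0 ⇒ divisible ✓.
Greedy packing gives 4 candidate class(es). Each should be a full parallel class (size 3, covers all 9 points).
  Class 1 (3 blocks): {0,2,3}; {6,7,8}; {1,4,5}. Points covered: [0, 1, 2, 3, 4, 5, 6, 7, 8].
  Class 2 (3 blocks): {3,5,6}; {0,4,7}; {1,2,8}. Points covered: [0, 1, 2, 3, 4, 5, 6, 7, 8].
  Class 3 (3 blocks): {0,5,8}; {1,3,7}; {2,4,6}. Points covered: [0, 1, 2, 3, 4, 5, 6, 7, 8].
  Class 4 (3 blocks): {0,1,6}; {3,4,8}; {2,5,7}. Points covered: [0, 1, 2, 3, 4, 5, 6, 7, 8].
All classes full (size 3)? YES. All classes cover every point? YES.
Resolvable? YES.

YES


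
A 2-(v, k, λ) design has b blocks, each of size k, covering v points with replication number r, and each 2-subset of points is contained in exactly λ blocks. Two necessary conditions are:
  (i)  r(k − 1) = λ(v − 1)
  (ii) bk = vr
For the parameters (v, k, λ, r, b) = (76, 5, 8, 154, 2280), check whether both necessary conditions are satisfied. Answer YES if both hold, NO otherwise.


Condition (i): r(k − 1) = 154·4 = 616; λ(v − 1) = 8·75 = 600. Match? NO.
Condition (ii): bk = 2280·5 = 11400; vr = 76·154 = 11704. Match? NO.
Both conditions hold? NO.

NO


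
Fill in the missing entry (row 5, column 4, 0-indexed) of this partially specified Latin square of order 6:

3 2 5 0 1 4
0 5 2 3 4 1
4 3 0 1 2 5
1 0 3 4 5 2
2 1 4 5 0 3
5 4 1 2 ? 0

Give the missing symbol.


Row 5 contains symbols [0, 1, 2, 4, 5] — missing [3].
Column 4 contains symbols [0, 1, 2, 4, 5] — missing [3].
The missing symbol must appear in both missing sets; intersection = [3].
Therefore the hidden value is 3.

Missing value = 3.


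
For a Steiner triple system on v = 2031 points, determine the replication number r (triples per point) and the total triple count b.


An STS(v) is a 2-(v, 3, 1) BIBD: block size k = 3, λ = 1.
Replication: r(k − 1) = λ(v − 1) ⇒ r·2 = 2031 − 1 = 2030 ⇒ r = 1015.
Block count: b = v(v − 1)/6 = 2031·2030/6 = 4122930/6 = 687155.

r = 1015, b = 687155.


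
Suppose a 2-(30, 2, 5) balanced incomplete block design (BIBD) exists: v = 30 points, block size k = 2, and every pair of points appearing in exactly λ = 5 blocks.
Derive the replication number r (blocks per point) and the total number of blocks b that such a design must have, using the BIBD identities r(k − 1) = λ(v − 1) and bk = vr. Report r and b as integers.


Any 2-(v, k, λ) BIBD satisfies two necessary conditions:
  (i)  Each point sits in r blocks, and counting incidences through any fixed point gives r(k − 1) = λ(v − 1), so r = λ(v − 1)/(k − 1).
  (ii) Total incidences bk = vr, so b = vr/k.
Step 1: r = λ(v − 1)/(k − 1) = 5·(30 − 1)/(2 − 1) = 5·29/1 = 145/1 = 145.
Step 2: b = vr/k = 30·145/2 = 4350/2 = 2175.
Check integrality: r = 145 ∈ Z ✓, b = 2175 ∈ Z ✓.
(These identities are necessary conditions: they determine r and b for any design with these parameters, but do not by themselves prove that one exists.)

r = 145, b = 2175.


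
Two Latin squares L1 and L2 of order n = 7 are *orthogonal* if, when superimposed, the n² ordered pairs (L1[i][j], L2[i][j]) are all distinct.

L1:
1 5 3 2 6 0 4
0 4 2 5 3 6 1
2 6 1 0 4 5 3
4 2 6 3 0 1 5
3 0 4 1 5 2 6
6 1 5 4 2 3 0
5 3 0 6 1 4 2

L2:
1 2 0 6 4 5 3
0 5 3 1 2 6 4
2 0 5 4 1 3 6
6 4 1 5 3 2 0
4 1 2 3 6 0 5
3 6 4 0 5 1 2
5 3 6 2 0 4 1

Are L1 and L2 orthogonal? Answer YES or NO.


Form the n² = 49 superimposed pairs (L1[i][j], L2[i][j]), row by row (rows and columns indexed from 0):
row 0: (1,1) (5,2) (3,0) (2,6) (6,4) (0,5) (4,3)
row 1: (0,0) (4,5) (2,3) (5,1) (3,2) (6,6) (1,4)
row 2: (2,2) (6,0) (1,5) (0,4) (4,1) (5,3) (3,6)
row 3: (4,6) (2,4) (6,1) (3,5) (0,3) (1,2) (5,0)
row 4: (3,4) (0,1) (4,2) (1,3) (5,6) (2,0) (6,5)
row 5: (6,3) (1,6) (5,4) (4,0) (2,5) (3,1) (0,2)
row 6: (5,5) (3,3) (0,6) (6,2) (1,0) (4,4) (2,1)
Orthogonality requires all 49 pairs distinct.
Check by first coordinate: for each symbol s of L1, list the L2 entries in the n cells where L1 = s; they must all differ.
  L1 = 0: L2 entries (in reading order) 5, 0, 4, 3, 1, 2, 6 — all 7 distinct ✓
  L1 = 1: L2 entries (in reading order) 1, 4, 5, 2, 3, 6, 0 — all 7 distinct ✓
  L1 = 2: L2 entries (in reading order) 6, 3, 2, 4, 0, 5, 1 — all 7 distinct ✓
  L1 = 3: L2 entries (in reading order) 0, 2, 6, 5, 4, 1, 3 — all 7 distinct ✓
  L1 = 4: L2 entries (in reading order) 3, 5, 1, 6, 2, 0, 4 — all 7 distinct ✓
  L1 = 5: L2 entries (in reading order) 2, 1, 3, 0, 6, 4, 5 — all 7 distinct ✓
  L1 = 6: L2 entries (in reading order) 4, 6, 0, 1, 5, 3, 2 — all 7 distinct ✓
Every symbol of L1 meets every symbol of L2 exactly once, so all 49 pairs are distinct (49 of 49).
Conclusion: YES.

YES


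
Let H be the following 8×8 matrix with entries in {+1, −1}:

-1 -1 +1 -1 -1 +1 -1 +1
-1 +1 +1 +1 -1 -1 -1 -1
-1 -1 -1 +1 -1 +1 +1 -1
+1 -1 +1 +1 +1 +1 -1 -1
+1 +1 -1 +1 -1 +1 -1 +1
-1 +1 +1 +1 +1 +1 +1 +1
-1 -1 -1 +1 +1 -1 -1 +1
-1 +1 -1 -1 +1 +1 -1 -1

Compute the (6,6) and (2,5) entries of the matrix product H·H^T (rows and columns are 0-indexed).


Row 2 of H: [-1, -1, -1, 1, -1, 1, 1, -1].
Row 5 of H: [-1, 1, 1, 1, 1, 1, 1, 1].
Row 6 of H: [-1, -1, -1, 1, 1, -1, -1, 1].
(H·H^T)[6][6] = Σ_j H[6][j]·H[6][j] = (-1)² + (-1)² + (-1)² + (1)² + (1)² + (-1)² + (-1)² + (1)² = 1 + 1 + 1 + 1 + 1 + 1 + 1 + 1 = 8.
(H·H^T)[2][5] = Σ_j H[2][j]·H[5][j] = (-1)·(-1) + (-1)·(1) + (-1)·(1) + (1)·(1) + (-1)·(1) + (1)·(1) + (1)·(1) + (-1)·(1) = 1 + -1 + -1 + 1 + -1 + 1 + 1 + -1 = 0.
So rows 2 and 5 are orthogonal; the diagonal entry equals n = 8.

(6,6) entry = 8; (2,5) entry = 0.


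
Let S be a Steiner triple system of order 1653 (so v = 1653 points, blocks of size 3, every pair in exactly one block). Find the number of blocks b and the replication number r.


An STS(v) is a 2-(v, 3, 1) BIBD: block size k = 3, λ = 1.
Replication: r(k − 1) = λ(v − 1) ⇒ r·2 = 1653 − 1 = 1652 ⇒ r = 826.
Block count: b = v(v − 1)/6 = 1653·1652/6 = 2730756/6 = 455126.

r = 826, b = 455126.


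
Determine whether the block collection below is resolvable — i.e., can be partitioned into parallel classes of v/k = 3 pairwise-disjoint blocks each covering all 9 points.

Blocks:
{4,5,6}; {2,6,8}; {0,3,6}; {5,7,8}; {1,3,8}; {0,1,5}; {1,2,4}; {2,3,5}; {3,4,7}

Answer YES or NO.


v = 9, block size k = 3, number of blocks = 9.
For resolvability, blocks must partition into parallel classes of size v/k = 3.
Total blocks must therefore be a multiple of 3: 9 = 3·3 + 0 ⇒ divisible ✓.
Consider block {4,5,6}. The only other block(s) in the collection disjoint from it are {1,3,8} — just 1 block(s). Any parallel class containing {4,5,6} would need 2 other blocks each disjoint from it, so no parallel class of size 3 can contain {4,5,6}.
Since every block must belong to some parallel class in a resolution, the collection cannot be partitioned into parallel classes.
Resolvable? NO.

NO


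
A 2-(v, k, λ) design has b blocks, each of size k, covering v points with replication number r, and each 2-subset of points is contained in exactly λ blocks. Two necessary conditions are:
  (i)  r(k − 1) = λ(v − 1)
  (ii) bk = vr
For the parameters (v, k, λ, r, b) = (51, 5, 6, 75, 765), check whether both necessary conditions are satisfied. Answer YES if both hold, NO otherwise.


Condition (i): r(k − 1) = 75·4 = 300; λ(v − 1) = 6·50 = 300. Match? YES.
Condition (ii): bk = 765·5 = 3825; vr = 51·75 = 3825. Match? YES.
Both conditions hold? YES.

YES


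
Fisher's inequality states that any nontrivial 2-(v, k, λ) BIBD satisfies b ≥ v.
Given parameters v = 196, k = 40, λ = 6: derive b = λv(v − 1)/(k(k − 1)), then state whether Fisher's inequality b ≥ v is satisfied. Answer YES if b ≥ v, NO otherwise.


b = λv(v − 1)/(k(k − 1)) = 6·196·195/(40·39) = 229320/1560 = 147.
Compare with v = 196: b < v, so Fisher's inequality fails.

NO


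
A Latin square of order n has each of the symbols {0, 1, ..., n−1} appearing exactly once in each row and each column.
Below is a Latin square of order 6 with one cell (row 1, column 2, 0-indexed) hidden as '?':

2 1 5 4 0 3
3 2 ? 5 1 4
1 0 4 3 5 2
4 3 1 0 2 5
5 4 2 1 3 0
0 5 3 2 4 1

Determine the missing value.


Row 1 contains symbols [1, 2, 3, 4, 5] — missing [0].
Column 2 contains symbols [1, 2, 3, 4, 5] — missing [0].
The missing symbol must appear in both missing sets; intersection = [0].
Therefore the hidden value is 0.

Missing value = 0.


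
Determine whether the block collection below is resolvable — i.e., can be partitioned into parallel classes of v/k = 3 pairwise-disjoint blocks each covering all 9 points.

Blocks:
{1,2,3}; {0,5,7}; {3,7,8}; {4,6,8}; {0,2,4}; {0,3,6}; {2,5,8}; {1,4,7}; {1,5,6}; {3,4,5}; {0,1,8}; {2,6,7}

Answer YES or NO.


v = 9, block size k = 3, number of blocks = 12.
For resolvability, blocks must partition into parallel classes of size v/k = 3.
Total blocks must therefore be a multiple of 3: 12 = 3·4 + 0 ⇒ divisible ✓.
Greedy packing gives 4 candidate class(es). Each should be a full parallel class (size 3, covers all 9 points).
  Class 1 (3 blocks): {1,2,3}; {0,5,7}; {4,6,8}. Points covered: [0, 1, 2, 3, 4, 5, 6, 7, 8].
  Class 2 (3 blocks): {3,7,8}; {0,2,4}; {1,5,6}. Points covered: [0, 1, 2, 3, 4, 5, 6, 7, 8].
  Class 3 (3 blocks): {0,3,6}; {2,5,8}; {1,4,7}. Points covered: [0, 1, 2, 3, 4, 5, 6, 7, 8].
  Class 4 (3 blocks): {3,4,5}; {0,1,8}; {2,6,7}. Points covered: [0, 1, 2, 3, 4, 5, 6, 7, 8].
All classes full (size 3)? YES. All classes cover every point? YES.
Resolvable? YES.

YES


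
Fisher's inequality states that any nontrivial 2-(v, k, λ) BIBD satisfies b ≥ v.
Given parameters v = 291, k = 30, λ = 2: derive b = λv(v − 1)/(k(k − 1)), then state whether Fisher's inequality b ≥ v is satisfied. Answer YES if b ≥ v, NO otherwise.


r = λ(v − 1)/(k − 1) = 2·290/29 = 20.
b = vr/k = 291·20/30 = 194.
Fisher's inequality: b ≥ v ⇔ 194 ≥ 291? NO.

NO


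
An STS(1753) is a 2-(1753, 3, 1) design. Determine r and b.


An STS(v) is a 2-(v, 3, 1) BIBD: block size k = 3, λ = 1.
Replication: r(k − 1) = λ(v − 1) ⇒ r·2 = 1753 − 1 = 1752 ⇒ r = 876.
Block count: bk = vr ⇒ b·3 = 1753·876 = 1535628 ⇒ b = 511876.

r = 876, b = 511876.


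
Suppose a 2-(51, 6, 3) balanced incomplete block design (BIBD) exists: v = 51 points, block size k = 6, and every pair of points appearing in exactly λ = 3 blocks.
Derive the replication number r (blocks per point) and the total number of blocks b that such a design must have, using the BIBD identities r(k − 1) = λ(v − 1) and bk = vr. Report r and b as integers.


Any 2-(v, k, λ) BIBD satisfies two necessary conditions:
  (i)  Each point sits in r blocks, and counting incidences through any fixed point gives r(k − 1) = λ(v − 1), so r = λ(v − 1)/(k − 1).
  (ii) Total incidences bk = vr, so b = vr/k.
Step 1: r = λ(v − 1)/(k − 1) = 3·(51 − 1)/(6 − 1) = 3·50/5 = 150/5 = 30.
Step 2: b = vr/k = 51·30/6 = 1530/6 = 255.
Check integrality: r = 30 ∈ Z ✓, b = 255 ∈ Z ✓.
(These identities are necessary conditions: they determine r and b for any design with these parameters, but do not by themselves prove that one exists.)

r = 30, b = 255.


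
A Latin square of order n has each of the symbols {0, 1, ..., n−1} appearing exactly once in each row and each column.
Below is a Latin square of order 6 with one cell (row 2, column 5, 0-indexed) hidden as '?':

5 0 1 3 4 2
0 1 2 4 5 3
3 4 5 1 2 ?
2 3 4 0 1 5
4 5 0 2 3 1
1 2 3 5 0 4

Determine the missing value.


Row 2 contains symbols [1, 2, 3, 4, 5] — missing [0].
Column 5 contains symbols [1, 2, 3, 4, 5] — missing [0].
The missing symbol must appear in both missing sets; intersection = [0].
Therefore the hidden value is 0.

Missing value = 0.


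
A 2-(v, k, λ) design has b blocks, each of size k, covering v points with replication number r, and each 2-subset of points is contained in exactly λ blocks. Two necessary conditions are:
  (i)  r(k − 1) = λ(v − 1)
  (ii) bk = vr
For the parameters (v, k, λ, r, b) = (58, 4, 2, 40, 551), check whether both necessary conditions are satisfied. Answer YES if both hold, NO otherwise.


Condition (i): r(k − 1) = 40·3 = 120; λ(v − 1) = 2·57 = 114. Match? NO.
Condition (ii): bk = 551·4 = 2204; vr = 58·40 = 2320. Match? NO.
Both conditions hold? NO.

NO


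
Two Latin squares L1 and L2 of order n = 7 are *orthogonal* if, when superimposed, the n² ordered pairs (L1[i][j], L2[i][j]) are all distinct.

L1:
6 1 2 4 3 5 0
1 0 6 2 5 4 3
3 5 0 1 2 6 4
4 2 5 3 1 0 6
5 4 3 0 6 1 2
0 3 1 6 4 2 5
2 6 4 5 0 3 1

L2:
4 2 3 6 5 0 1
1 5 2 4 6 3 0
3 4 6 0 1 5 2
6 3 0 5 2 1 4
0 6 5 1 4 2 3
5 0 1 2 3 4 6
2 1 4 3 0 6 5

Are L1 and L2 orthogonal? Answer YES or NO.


Form the n² = 49 superimposed pairs (L1[i][j], L2[i][j]), row by row (rows and columns indexed from 0):
row 0: (6,4) (1,2) (2,3) (4,6) (3,5) (5,0) (0,1)
row 1: (1,1) (0,5) (6,2) (2,4) (5,6) (4,3) (3,0)
row 2: (3,3) (5,4) (0,6) (1,0) (2,1) (6,5) (4,2)
row 3: (4,6) (2,3) (5,0) (3,5) (1,2) (0,1) (6,4)
row 4: (5,0) (4,6) (3,5) (0,1) (6,4) (1,2) (2,3)
row 5: (0,5) (3,0) (1,1) (6,2) (4,3) (2,4) (5,6)
row 6: (2,2) (6,1) (4,4) (5,3) (0,0) (3,6) (1,5)
Orthogonality requires all 49 pairs distinct.
But the pair (4,6) repeats: cell (0,3) has L1 = 4, L2 = 6, and cell (3,0) has L1 = 4, L2 = 6.
A repeated pair means some other pair never occurs (only 28 distinct pairs out of 49), so the squares are not orthogonal.
Conclusion: NO.

NO


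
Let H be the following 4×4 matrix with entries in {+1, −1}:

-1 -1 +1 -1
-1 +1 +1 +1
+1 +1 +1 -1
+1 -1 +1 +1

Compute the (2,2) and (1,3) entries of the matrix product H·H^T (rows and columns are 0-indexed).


Row 1 of H: [-1, 1, 1, 1].
Row 2 of H: [1, 1, 1, -1].
Row 3 of H: [1, -1, 1, 1].
(H·H^T)[2][2] = Σ_j H[2][j]·H[2][j] = (1)² + (1)² + (1)² + (-1)² = 1 + 1 + 1 + 1 = 4.
(H·H^T)[1][3] = Σ_j H[1][j]·H[3][j] = (-1)·(1) + (1)·(-1) + (1)·(1) + (1)·(1) = -1 + -1 + 1 + 1 = 0.
So rows 1 and 3 are orthogonal; the diagonal entry equals n = 4.

(2,2) entry = 4; (1,3) entry = 0.


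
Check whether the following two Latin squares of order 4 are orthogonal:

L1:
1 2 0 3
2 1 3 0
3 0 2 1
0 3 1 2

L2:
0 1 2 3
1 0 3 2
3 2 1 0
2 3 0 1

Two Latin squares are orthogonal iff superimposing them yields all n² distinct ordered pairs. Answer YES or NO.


Form the n² = 16 superimposed pairs (L1[i][j], L2[i][j]), row by row (rows and columns indexed from 0):
row 0: (1,0) (2,1) (0,2) (3,3)
row 1: (2,1) (1,0) (3,3) (0,2)
row 2: (3,3) (0,2) (2,1) (1,0)
row 3: (0,2) (3,3) (1,0) (2,1)
Orthogonality requires all 16 pairs distinct.
But the pair (2,1) repeats: cell (0,1) has L1 = 2, L2 = 1, and cell (1,0) has L1 = 2, L2 = 1.
A repeated pair means some other pair never occurs (only 4 distinct pairs out of 16), so the squares are not orthogonal.
Conclusion: NO.

NO


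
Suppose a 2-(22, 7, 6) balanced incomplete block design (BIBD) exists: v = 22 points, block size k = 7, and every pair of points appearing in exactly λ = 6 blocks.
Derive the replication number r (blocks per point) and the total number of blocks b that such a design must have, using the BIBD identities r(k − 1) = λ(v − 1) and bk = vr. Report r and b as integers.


Any 2-(v, k, λ) BIBD satisfies two necessary conditions:
  (i)  Each point sits in r blocks, and counting incidences through any fixed point gives r(k − 1) = λ(v − 1), so r = λ(v − 1)/(k − 1).
  (ii) Total incidences bk = vr, so b = vr/k.
Step 1: r = λ(v − 1)/(k − 1) = 6·(22 − 1)/(7 − 1) = 6·21/6 = 126/6 = 21.
Step 2: b = vr/k = 22·21/7 = 462/7 = 66.
Check integrality: r = 21 ∈ Z ✓, b = 66 ∈ Z ✓.
(These identities are necessary conditions: they determine r and b for any design with these parameters, but do not by themselves prove that one exists.)

r = 21, b = 66.


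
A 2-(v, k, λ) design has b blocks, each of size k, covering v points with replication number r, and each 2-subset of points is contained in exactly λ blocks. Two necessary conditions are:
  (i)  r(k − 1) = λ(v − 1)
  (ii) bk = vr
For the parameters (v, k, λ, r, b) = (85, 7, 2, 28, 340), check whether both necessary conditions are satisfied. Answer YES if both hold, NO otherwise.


Condition (i): r(k − 1) = 28·6 = 168; λ(v − 1) = 2·84 = 168. Match? YES.
Condition (ii): bk = 340·7 = 2380; vr = 85·28 = 2380. Match? YES.
Both conditions hold? YES.

YES


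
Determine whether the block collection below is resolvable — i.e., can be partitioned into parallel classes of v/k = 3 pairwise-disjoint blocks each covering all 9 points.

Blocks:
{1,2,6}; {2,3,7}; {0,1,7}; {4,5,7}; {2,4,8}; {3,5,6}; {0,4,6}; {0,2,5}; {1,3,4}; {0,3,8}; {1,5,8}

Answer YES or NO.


v = 9, block size k = 3, number of blocks = 11.
For resolvability, blocks must partition into parallel classes of size v/k = 3.
Total blocks must therefore be a multiple of 3: 11 = 3·3 + 2 ⇒ not divisible ✗.
Resolvable? NO.

NO


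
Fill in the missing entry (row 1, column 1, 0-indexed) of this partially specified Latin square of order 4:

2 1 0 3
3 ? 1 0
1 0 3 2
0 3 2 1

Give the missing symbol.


Row 1 contains symbols [0, 1, 3] — missing [2].
Column 1 contains symbols [0, 1, 3] — missing [2].
The missing symbol must appear in both missing sets; intersection = [2].
Therefore the hidden value is 2.

Missing value = 2.


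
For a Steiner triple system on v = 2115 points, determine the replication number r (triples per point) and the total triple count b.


An STS(v) is a 2-(v, 3, 1) BIBD: block size k = 3, λ = 1.
Replication: r(k − 1) = λ(v − 1) ⇒ r·2 = 2115 − 1 = 2114 ⇒ r = 1057.
Block count: b = v(v − 1)/6 = 2115·2114/6 = 4471110/6 = 745185.
(Check via bk = vr: 745185·3 = 2235555 = 2115·1057 = 2235555 ✓.)

r = 1057, b = 745185.


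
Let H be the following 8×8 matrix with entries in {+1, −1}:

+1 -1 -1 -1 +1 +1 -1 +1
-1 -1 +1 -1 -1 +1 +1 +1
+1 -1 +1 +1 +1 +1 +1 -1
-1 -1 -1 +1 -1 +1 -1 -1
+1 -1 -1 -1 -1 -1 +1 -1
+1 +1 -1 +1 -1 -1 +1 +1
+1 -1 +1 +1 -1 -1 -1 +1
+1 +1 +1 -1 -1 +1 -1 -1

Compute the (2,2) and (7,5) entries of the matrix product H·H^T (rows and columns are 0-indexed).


Row 2 of H: [1, -1, 1, 1, 1, 1, 1, -1].
Row 5 of H: [1, 1, -1, 1, -1, -1, 1, 1].
Row 7 of H: [1, 1, 1, -1, -1, 1, -1, -1].
(H·H^T)[2][2] = Σ_j H[2][j]·H[2][j] = (1)² + (-1)² + (1)² + (1)² + (1)² + (1)² + (1)² + (-1)² = 1 + 1 + 1 + 1 + 1 + 1 + 1 + 1 = 8.
(H·H^T)[7][5] = Σ_j H[7][j]·H[5][j] = (1)·(1) + (1)·(1) + (1)·(-1) + (-1)·(1) + (-1)·(-1) + (1)·(-1) + (-1)·(1) + (-1)·(1) = 1 + 1 + -1 + -1 + 1 + -1 + -1 + -1 = -2.
Rows 7 and 5 are not orthogonal (dot product = -2 ≠ 0), so H is not a Hadamard matrix.

(2,2) entry = 8; (7,5) entry = -2.


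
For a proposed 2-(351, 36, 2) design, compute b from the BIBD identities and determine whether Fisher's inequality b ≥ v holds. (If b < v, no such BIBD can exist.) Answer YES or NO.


r = λ(v − 1)/(k − 1) = 2·350/35 = 20.
b = vr/k = 351·20/36 = 195.
Fisher's inequality: b ≥ v ⇔ 195 ≥ 351? NO.

NO


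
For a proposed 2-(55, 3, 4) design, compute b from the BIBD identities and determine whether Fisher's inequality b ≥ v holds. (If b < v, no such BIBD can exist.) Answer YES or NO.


r = λ(v − 1)/(k − 1) = 4·54/2 = 108.
b = vr/k = 55·108/3 = 1980.
Fisher's inequality: b ≥ v ⇔ 1980 ≥ 55? YES.

YES


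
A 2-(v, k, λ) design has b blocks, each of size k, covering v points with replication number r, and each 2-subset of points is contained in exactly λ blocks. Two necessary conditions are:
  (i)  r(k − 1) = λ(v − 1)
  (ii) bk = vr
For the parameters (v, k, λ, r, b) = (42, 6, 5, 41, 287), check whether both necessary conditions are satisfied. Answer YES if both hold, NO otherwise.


Condition (i): r(k − 1) = 41·5 = 205; λ(v − 1) = 5·41 = 205. Match? YES.
Condition (ii): bk = 287·6 = 1722; vr = 42·41 = 1722. Match? YES.
Both conditions hold? YES.

YES


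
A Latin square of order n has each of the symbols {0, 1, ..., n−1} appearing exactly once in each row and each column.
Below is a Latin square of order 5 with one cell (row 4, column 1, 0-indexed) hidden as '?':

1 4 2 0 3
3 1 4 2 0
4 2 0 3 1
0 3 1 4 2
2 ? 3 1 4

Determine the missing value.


Row 4 contains symbols [1, 2, 3, 4] — missing [0].
Column 1 contains symbols [1, 2, 3, 4] — missing [0].
The missing symbol must appear in both missing sets; intersection = [0].
Therefore the hidden value is 0.

Missing value = 0.


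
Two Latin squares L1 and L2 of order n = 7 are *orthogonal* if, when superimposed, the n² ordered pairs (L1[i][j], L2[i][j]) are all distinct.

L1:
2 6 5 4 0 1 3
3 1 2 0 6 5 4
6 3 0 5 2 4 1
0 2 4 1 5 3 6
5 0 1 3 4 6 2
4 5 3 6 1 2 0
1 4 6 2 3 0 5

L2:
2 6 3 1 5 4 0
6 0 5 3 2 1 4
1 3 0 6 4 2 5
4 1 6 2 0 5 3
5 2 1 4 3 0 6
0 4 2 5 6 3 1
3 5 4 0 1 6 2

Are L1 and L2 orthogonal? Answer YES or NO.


Form the n² = 49 superimposed pairs (L1[i][j], L2[i][j]), row by row (rows and columns indexed from 0):
row 0: (2,2) (6,6) (5,3) (4,1) (0,5) (1,4) (3,0)
row 1: (3,6) (1,0) (2,5) (0,3) (6,2) (5,1) (4,4)
row 2: (6,1) (3,3) (0,0) (5,6) (2,4) (4,2) (1,5)
row 3: (0,4) (2,1) (4,6) (1,2) (5,0) (3,5) (6,3)
row 4: (5,5) (0,2) (1,1) (3,4) (4,3) (6,0) (2,6)
row 5: (4,0) (5,4) (3,2) (6,5) (1,6) (2,3) (0,1)
row 6: (1,3) (4,5) (6,4) (2,0) (3,1) (0,6) (5,2)
Orthogonality requires all 49 pairs distinct.
Check by first coordinate: for each symbol s of L1, list the L2 entries in the n cells where L1 = s; they must all differ.
  L1 = 0: L2 entries (in reading order) 5, 3, 0, 4, 2, 1, 6 — all 7 distinct ✓
  L1 = 1: L2 entries (in reading order) 4, 0, 5, 2, 1, 6, 3 — all 7 distinct ✓
  L1 = 2: L2 entries (in reading order) 2, 5, 4, 1, 6, 3, 0 — all 7 distinct ✓
  L1 = 3: L2 entries (in reading order) 0, 6, 3, 5, 4, 2, 1 — all 7 distinct ✓
  L1 = 4: L2 entries (in reading order) 1, 4, 2, 6, 3, 0, 5 — all 7 distinct ✓
  L1 = 5: L2 entries (in reading order) 3, 1, 6, 0, 5, 4, 2 — all 7 distinct ✓
  L1 = 6: L2 entries (in reading order) 6, 2, 1, 3, 0, 5, 4 — all 7 distinct ✓
Every symbol of L1 meets every symbol of L2 exactly once, so all 49 pairs are distinct (49 of 49).
Conclusion: YES.

YES


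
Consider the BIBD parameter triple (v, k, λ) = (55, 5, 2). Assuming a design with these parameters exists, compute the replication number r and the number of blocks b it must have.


Any 2-(v, k, λ) BIBD satisfies two necessary conditions:
  (i)  Each point sits in r blocks, and counting incidences through any fixed point gives r(k − 1) = λ(v − 1), so r = λ(v − 1)/(k − 1).
  (ii) Total incidences bk = vr, so b = vr/k.
Step 1: r = λ(v − 1)/(k − 1) = 2·(55 − 1)/(5 − 1) = 2·54/4 = 108/4 = 27.
Step 2: b = vr/k = 55·27/5 = 1485/5 = 297.
Check integrality: r = 27 ∈ Z ✓, b = 297 ∈ Z ✓.
(These identities are necessary conditions: they determine r and b for any design with these parameters, but do not by themselves prove that one exists.)

r = 27, b = 297.


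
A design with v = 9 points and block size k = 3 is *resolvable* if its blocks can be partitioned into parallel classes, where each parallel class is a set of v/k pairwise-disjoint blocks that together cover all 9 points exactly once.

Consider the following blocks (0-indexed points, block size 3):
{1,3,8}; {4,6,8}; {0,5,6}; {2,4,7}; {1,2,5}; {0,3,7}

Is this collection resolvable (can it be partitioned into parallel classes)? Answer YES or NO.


v = 9, block size k = 3, number of blocks = 6.
For resolvability, blocks must partition into parallel classes of size v/k = 3.
Total blocks must therefore be a multiple of 3: 6 = 3·2 + 0 ⇒ divisible ✓.
Greedy packing gives 2 candidate class(es). Each should be a full parallel class (size 3, covers all 9 points).
  Class 1 (3 blocks): {1,3,8}; {0,5,6}; {2,4,7}. Points covered: [0, 1, 2, 3, 4, 5, 6, 7, 8].
  Class 2 (3 blocks): {4,6,8}; {1,2,5}; {0,3,7}. Points covered: [0, 1, 2, 3, 4, 5, 6, 7, 8].
All classes full (size 3)? YES. All classes cover every point? YES.
Resolvable? YES.

YES


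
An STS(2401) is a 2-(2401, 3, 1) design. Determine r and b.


An STS(v) is a 2-(v, 3, 1) BIBD: block size k = 3, λ = 1.
Replication: r(k − 1) = λ(v − 1) ⇒ r·2 = 2401 − 1 = 2400 ⇒ r = 1200.
Block count: bk = vr ⇒ b·3 = 2401·1200 = 2881200 ⇒ b = 960400.
(Check via b = v(v − 1)/6 = 2401·2400/6 = 5762400/6 = 960400.)

r = 1200, b = 960400.


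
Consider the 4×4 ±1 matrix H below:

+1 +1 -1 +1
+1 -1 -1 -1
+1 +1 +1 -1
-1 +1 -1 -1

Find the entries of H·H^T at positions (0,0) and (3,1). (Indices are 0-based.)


Row 0 of H: [1, 1, -1, 1].
Row 1 of H: [1, -1, -1, -1].
Row 3 of H: [-1, 1, -1, -1].
(H·H^T)[0][0] = Σ_j H[0][j]·H[0][j] = (1)² + (1)² + (-1)² + (1)² = 1 + 1 + 1 + 1 = 4.
(H·H^T)[3][1] = Σ_j H[3][j]·H[1][j] = (-1)·(1) + (1)·(-1) + (-1)·(-1) + (-1)·(-1) = -1 + -1 + 1 + 1 = 0.
So rows 3 and 1 are orthogonal; the diagonal entry equals n = 4.

(0,0) entry = 4; (3,1) entry = 0.


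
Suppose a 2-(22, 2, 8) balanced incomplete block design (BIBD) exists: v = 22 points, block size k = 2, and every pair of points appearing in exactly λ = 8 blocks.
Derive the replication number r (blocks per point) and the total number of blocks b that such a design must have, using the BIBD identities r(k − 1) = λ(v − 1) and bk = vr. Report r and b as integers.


Any 2-(v, k, λ) BIBD satisfies two necessary conditions:
  (i)  Each point sits in r blocks, and counting incidences through any fixed point gives r(k − 1) = λ(v − 1), so r = λ(v − 1)/(k − 1).
  (ii) Total incidences bk = vr, so b = vr/k.
Step 1: r = λ(v − 1)/(k − 1) = 8·(22 − 1)/(2 − 1) = 8·21/1 = 168/1 = 168.
Step 2: b = vr/k = 22·168/2 = 3696/2 = 1848.
Check integrality: r = 168 ∈ Z ✓, b = 1848 ∈ Z ✓.
(These identities are necessary conditions: they determine r and b for any design with these parameters, but do not by themselves prove that one exists.)

r = 168, b = 1848.


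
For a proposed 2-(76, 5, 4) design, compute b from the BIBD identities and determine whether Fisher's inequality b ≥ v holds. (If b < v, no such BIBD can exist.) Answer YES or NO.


r = λ(v − 1)/(k − 1) = 4·75/4 = 75.
b = vr/k = 76·75/5 = 1140.
Fisher's inequality: b ≥ v ⇔ 1140 ≥ 76? YES.

YES


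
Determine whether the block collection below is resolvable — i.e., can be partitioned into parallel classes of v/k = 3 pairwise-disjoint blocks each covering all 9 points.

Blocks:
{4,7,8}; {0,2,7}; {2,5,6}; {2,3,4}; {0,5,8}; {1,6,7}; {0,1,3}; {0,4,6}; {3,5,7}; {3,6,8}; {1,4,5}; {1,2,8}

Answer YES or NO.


v = 9, block size k = 3, number of blocks = 12.
For resolvability, blocks must partition into parallel classes of size v/k = 3.
Total blocks must therefore be a multiple of 3: 12 = 3·4 + 0 ⇒ divisible ✓.
Greedy packing gives 4 candidate class(es). Each should be a full parallel class (size 3, covers all 9 points).
  Class 1 (3 blocks): {4,7,8}; {2,5,6}; {0,1,3}. Points covered: [0, 1, 2, 3, 4, 5, 6, 7, 8].
  Class 2 (3 blocks): {0,2,7}; {3,6,8}; {1,4,5}. Points covered: [0, 1, 2, 3, 4, 5, 6, 7, 8].
  Class 3 (3 blocks): {2,3,4}; {0,5,8}; {1,6,7}. Points covered: [0, 1, 2, 3, 4, 5, 6, 7, 8].
  Class 4 (3 blocks): {0,4,6}; {3,5,7}; {1,2,8}. Points covered: [0, 1, 2, 3, 4, 5, 6, 7, 8].
All classes full (size 3)? YES. All classes cover every point? YES.
Resolvable? YES.

YES


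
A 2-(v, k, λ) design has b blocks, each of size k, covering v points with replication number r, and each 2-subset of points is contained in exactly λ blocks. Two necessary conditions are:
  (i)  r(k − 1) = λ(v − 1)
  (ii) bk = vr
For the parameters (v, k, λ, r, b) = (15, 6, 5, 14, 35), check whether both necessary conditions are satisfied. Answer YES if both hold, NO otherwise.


Condition (i): r(k − 1) = 14·5 = 70; λ(v − 1) = 5·14 = 70. Match? YES.
Condition (ii): bk = 35·6 = 210; vr = 15·14 = 210. Match? YES.
Both conditions hold? YES.

YES


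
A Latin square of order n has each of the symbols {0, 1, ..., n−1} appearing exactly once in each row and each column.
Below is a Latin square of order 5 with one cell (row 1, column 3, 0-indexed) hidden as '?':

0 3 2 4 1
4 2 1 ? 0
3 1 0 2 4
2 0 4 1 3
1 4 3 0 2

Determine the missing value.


Row 1 contains symbols [0, 1, 2, 4] — missing [3].
Column 3 contains symbols [0, 1, 2, 4] — missing [3].
The missing symbol must appear in both missing sets; intersection = [3].
Therefore the hidden value is 3.

Missing value = 3.


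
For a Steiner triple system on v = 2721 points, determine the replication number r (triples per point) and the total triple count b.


An STS(v) is a 2-(v, 3, 1) BIBD: block size k = 3, λ = 1.
Replication: r(k − 1) = λ(v − 1) ⇒ r·2 = 2721 − 1 = 2720 ⇒ r = 1360.
Block count: b = v(v − 1)/6 = 2721·2720/6 = 7401120/6 = 1233520.
(Check via bk = vr: 1233520·3 = 3700560 = 2721·1360 = 3700560 ✓.)

r = 1360, b = 1233520.


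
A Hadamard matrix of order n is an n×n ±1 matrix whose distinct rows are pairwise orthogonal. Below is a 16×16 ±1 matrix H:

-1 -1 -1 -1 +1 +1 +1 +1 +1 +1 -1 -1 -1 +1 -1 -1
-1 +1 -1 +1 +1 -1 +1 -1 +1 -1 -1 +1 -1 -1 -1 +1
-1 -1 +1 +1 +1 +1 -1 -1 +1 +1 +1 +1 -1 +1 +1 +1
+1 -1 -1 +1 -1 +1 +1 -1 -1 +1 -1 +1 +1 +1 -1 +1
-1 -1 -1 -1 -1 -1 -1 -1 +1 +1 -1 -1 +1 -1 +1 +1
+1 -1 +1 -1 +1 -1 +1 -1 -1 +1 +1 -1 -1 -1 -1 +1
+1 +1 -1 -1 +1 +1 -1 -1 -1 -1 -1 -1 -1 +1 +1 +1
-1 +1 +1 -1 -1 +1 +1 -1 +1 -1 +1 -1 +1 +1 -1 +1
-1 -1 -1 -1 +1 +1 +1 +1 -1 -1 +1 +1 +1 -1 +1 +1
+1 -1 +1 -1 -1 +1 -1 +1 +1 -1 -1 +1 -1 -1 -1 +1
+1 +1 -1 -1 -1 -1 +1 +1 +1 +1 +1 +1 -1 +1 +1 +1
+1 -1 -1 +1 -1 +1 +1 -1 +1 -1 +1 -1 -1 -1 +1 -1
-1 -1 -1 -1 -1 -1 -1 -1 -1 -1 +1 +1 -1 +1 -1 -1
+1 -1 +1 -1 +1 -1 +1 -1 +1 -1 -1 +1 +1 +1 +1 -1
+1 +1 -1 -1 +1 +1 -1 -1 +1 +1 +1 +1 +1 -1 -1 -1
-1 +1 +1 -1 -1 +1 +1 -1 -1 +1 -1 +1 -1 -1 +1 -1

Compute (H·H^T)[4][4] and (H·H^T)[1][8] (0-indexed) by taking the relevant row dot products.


Row 1 of H: [-1, 1, -1, 1, 1, -1, 1, -1, 1, -1, -1, 1, -1, -1, -1, 1].
Row 4 of H: [-1, -1, -1, -1, -1, -1, -1, -1, 1, 1, -1, -1, 1, -1, 1, 1].
Row 8 of H: [-1, -1, -1, -1, 1, 1, 1, 1, -1, -1, 1, 1, 1, -1, 1, 1].
(H·H^T)[4][4] = Σ_j H[4][j]·H[4][j] = (-1)² + (-1)² + (-1)² + (-1)² + (-1)² + (-1)² + (-1)² + (-1)² + (1)² + (1)² + (-1)² + (-1)² + (1)² + (-1)² + (1)² + (1)² = 1 + 1 + 1 + 1 + 1 + 1 + 1 + 1 + 1 + 1 + 1 + 1 + 1 + 1 + 1 + 1 = 16.
(H·H^T)[1][8] = Σ_j H[1][j]·H[8][j] = (-1)·(-1) + (1)·(-1) + (-1)·(-1) + (1)·(-1) + (1)·(1) + (-1)·(1) + (1)·(1) + (-1)·(1) + (1)·(-1) + (-1)·(-1) + (-1)·(1) + (1)·(1) + (-1)·(1) + (-1)·(-1) + (-1)·(1) + (1)·(1) = 1 + -1 + 1 + -1 + 1 + -1 + 1 + -1 + -1 + 1 + -1 + 1 + -1 + 1 + -1 + 1 = 0.
So rows 1 and 8 are orthogonal; the diagonal entry equals n = 16.

(4,4) entry = 16; (1,8) entry = 0.


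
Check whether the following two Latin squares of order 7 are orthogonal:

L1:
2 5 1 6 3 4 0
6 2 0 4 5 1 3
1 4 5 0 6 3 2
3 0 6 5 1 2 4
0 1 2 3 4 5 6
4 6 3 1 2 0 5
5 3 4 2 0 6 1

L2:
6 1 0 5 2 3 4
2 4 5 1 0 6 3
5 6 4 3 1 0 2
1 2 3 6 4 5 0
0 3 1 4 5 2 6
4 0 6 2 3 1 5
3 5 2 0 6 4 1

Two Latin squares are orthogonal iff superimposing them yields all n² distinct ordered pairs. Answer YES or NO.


Form the n² = 49 superimposed pairs (L1[i][j], L2[i][j]), row by row (rows and columns indexed from 0):
row 0: (2,6) (5,1) (1,0) (6,5) (3,2) (4,3) (0,4)
row 1: (6,2) (2,4) (0,5) (4,1) (5,0) (1,6) (3,3)
row 2: (1,5) (4,6) (5,4) (0,3) (6,1) (3,0) (2,2)
row 3: (3,1) (0,2) (6,3) (5,6) (1,4) (2,5) (4,0)
row 4: (0,0) (1,3) (2,1) (3,4) (4,5) (5,2) (6,6)
row 5: (4,4) (6,0) (3,6) (1,2) (2,3) (0,1) (5,5)
row 6: (5,3) (3,5) (4,2) (2,0) (0,6) (6,4) (1,1)
Orthogonality requires all 49 pairs distinct.
Check by first coordinate: for each symbol s of L1, list the L2 entries in the n cells where L1 = s; they must all differ.
  L1 = 0: L2 entries (in reading order) 4, 5, 3, 2, 0, 1, 6 — all 7 distinct ✓
  L1 = 1: L2 entries (in reading order) 0, 6, 5, 4, 3, 2, 1 — all 7 distinct ✓
  L1 = 2: L2 entries (in reading order) 6, 4, 2, 5, 1, 3, 0 — all 7 distinct ✓
  L1 = 3: L2 entries (in reading order) 2, 3, 0, 1, 4, 6, 5 — all 7 distinct ✓
  L1 = 4: L2 entries (in reading order) 3, 1, 6, 0, 5, 4, 2 — all 7 distinct ✓
  L1 = 5: L2 entries (in reading order) 1, 0, 4, 6, 2, 5, 3 — all 7 distinct ✓
  L1 = 6: L2 entries (in reading order) 5, 2, 1, 3, 6, 0, 4 — all 7 distinct ✓
Every symbol of L1 meets every symbol of L2 exactly once, so all 49 pairs are distinct (49 of 49).
Conclusion: YES.

YES


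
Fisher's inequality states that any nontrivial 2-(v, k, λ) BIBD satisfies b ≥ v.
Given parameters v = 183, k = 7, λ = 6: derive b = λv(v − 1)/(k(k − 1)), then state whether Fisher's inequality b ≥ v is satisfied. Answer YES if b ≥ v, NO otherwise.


b = λv(v − 1)/(k(k − 1)) = 6·183·182/(7·6) = 199836/42 = 4758.
Compare with v = 183: b ≥ v, so Fisher's inequality holds.

YES


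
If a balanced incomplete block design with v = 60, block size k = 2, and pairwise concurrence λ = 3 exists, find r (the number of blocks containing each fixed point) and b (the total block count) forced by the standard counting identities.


Any 2-(v, k, λ) BIBD satisfies two necessary conditions:
  (i)  Each point sits in r blocks, and counting incidences through any fixed point gives r(k − 1) = λ(v − 1), so r = λ(v − 1)/(k − 1).
  (ii) Total incidences bk = vr, so b = vr/k.
Step 1: r = λ(v − 1)/(k − 1) = 3·(60 − 1)/(2 − 1) = 3·59/1 = 177/1 = 177.
Step 2: b = vr/k = 60·177/2 = 10620/2 = 5310.
Check integrality: r = 177 ∈ Z ✓, b = 5310 ∈ Z ✓.
(These identities are necessary conditions: they determine r and b for any design with these parameters, but do not by themselves prove that one exists.)

r = 177, b = 5310.


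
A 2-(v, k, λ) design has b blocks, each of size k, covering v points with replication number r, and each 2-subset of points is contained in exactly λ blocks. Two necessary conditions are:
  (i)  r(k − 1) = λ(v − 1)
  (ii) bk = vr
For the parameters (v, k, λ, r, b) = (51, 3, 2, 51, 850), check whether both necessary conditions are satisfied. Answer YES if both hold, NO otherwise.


Condition (i): r(k − 1) = 51·2 = 102; λ(v − 1) = 2·50 = 100. Match? NO.
Condition (ii): bk = 850·3 = 2550; vr = 51·51 = 2601. Match? NO.
Both conditions hold? NO.

NO


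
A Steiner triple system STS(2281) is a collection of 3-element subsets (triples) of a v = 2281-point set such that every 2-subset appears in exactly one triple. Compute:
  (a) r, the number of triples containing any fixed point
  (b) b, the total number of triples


An STS(v) is a 2-(v, 3, 1) BIBD: block size k = 3, λ = 1.
Replication: r(k − 1) = λ(v − 1) ⇒ r·2 = 2281 − 1 = 2280 ⇒ r = 1140.
Block count: b = v(v − 1)/6 = 2281·2280/6 = 5200680/6 = 866780.
(Check via bk = vr: 866780·3 = 2600340 = 2281·1140 = 2600340 ✓.)

r = 1140, b = 866780.


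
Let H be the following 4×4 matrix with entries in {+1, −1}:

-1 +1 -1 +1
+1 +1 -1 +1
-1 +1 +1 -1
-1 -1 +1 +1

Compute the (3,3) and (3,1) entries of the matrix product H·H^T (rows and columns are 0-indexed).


Row 1 of H: [1, 1, -1, 1].
Row 3 of H: [-1, -1, 1, 1].
(H·H^T)[3][3] = Σ_j H[3][j]·H[3][j] = (-1)² + (-1)² + (1)² + (1)² = 1 + 1 + 1 + 1 = 4.
(H·H^T)[3][1] = Σ_j H[3][j]·H[1][j] = (-1)·(1) + (-1)·(1) + (1)·(-1) + (1)·(1) = -1 + -1 + -1 + 1 = -2.
Rows 3 and 1 are not orthogonal (dot product = -2 ≠ 0), so H is not a Hadamard matrix.

(3,3) entry = 4; (3,1) entry = -2.


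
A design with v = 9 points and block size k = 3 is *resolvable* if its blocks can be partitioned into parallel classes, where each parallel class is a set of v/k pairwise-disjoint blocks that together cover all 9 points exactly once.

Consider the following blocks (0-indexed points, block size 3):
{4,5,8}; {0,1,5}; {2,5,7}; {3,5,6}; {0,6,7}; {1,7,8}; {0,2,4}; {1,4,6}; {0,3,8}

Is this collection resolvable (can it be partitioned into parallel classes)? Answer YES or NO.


v = 9, block size k = 3, number of blocks = 9.
For resolvability, blocks must partition into parallel classes of size v/k = 3.
Total blocks must therefore be a multiple of 3: 9 = 3·3 + 0 ⇒ divisible ✓.
Consider block {4,5,8}. The only other block(s) in the collection disjoint from it are {0,6,7} — just 1 block(s). Any parallel class containing {4,5,8} would need 2 other blocks each disjoint from it, so no parallel class of size 3 can contain {4,5,8}.
Since every block must belong to some parallel class in a resolution, the collection cannot be partitioned into parallel classes.
Resolvable? NO.

NO


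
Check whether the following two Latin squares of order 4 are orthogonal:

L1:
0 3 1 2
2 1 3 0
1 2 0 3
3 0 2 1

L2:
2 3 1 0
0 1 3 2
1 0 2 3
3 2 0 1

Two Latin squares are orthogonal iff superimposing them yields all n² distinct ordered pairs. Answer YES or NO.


Form the n² = 16 superimposed pairs (L1[i][j], L2[i][j]), row by row (rows and columns indexed from 0):
row 0: (0,2) (3,3) (1,1) (2,0)
row 1: (2,0) (1,1) (3,3) (0,2)
row 2: (1,1) (2,0) (0,2) (3,3)
row 3: (3,3) (0,2) (2,0) (1,1)
Orthogonality requires all 16 pairs distinct.
But the pair (2,0) repeats: cell (0,3) has L1 = 2, L2 = 0, and cell (1,0) has L1 = 2, L2 = 0.
A repeated pair means some other pair never occurs (only 4 distinct pairs out of 16), so the squares are not orthogonal.
Conclusion: NO.

NO
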